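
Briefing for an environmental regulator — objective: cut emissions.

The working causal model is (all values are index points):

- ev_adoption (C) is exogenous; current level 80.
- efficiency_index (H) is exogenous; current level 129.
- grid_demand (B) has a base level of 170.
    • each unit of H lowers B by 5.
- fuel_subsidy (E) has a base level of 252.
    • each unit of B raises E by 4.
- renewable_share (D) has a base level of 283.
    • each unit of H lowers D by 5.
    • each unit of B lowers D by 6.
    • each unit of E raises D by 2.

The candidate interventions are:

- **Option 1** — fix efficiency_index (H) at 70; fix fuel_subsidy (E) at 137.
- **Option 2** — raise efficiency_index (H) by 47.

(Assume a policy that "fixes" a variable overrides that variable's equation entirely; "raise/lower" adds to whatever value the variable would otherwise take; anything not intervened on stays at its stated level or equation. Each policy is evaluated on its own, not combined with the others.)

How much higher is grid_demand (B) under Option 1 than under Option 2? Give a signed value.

Option 1 (H := 70, E := 137):
  H = 70
  B = 170 − 5·70 = -180
Option 2 (H + 47):
  H = 129 + 47 = 176
  B = 170 − 5·176 = -710
B: -180 − (-710) = 530

530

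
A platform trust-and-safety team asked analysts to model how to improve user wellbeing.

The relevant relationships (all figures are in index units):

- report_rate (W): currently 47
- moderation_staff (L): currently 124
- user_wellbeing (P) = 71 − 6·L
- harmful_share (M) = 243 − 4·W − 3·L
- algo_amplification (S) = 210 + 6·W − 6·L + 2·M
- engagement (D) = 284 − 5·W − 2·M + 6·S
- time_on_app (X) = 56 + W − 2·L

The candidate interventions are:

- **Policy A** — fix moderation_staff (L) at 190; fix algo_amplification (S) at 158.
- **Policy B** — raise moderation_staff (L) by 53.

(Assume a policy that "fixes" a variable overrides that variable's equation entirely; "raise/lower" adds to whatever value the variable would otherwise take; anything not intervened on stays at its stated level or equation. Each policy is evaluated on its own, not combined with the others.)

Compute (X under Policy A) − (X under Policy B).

-26

Policy A (L := 190, S := 158):
  W = 47
  L = 190
  X = 56 + 47 − 2·190 = -277
Policy B (L + 53):
  W = 47
  L = 124 + 53 = 177
  X = 56 + 47 − 2·177 = -251
X: -277 − (-251) = -26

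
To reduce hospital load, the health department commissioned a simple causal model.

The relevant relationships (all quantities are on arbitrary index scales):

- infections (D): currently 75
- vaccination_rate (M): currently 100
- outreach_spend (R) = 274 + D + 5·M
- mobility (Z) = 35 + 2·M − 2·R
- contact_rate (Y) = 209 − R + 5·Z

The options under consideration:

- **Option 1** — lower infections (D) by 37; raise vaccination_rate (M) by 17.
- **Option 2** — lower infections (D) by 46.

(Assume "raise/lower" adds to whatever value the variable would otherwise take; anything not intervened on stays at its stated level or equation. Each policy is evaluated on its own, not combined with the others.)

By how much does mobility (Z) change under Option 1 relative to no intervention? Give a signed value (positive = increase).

Baseline:
  D = 75
  M = 100
  R = 274 + 75 + 5·100 = 849
  Z = 35 + 2·100 − 2·849 = -1463
Option 1 (D − 37, M + 17):
  D = 75 − 37 = 38
  M = 100 + 17 = 117
  R = 274 + 38 + 5·117 = 897
  Z = 35 + 2·117 − 2·897 = -1525
Change in Z: -1525 − (-1463) = -62

-62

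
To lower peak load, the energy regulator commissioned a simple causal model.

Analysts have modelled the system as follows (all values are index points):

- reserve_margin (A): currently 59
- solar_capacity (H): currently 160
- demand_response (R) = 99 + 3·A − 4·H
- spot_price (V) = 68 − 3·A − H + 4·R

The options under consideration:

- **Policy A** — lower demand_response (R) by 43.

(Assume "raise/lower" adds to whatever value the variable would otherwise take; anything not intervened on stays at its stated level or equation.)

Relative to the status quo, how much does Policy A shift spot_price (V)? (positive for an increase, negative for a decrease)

Baseline:
  A = 59
  H = 160
  R = 99 + 3·59 − 4·160 = -364
  V = 68 − 3·59 − 160 + 4·(-364) = -1725
Policy A (R − 43):
  A = 59
  H = 160
  R = 99 + 3·59 − 4·160 (−43 from intervention) = -407
  V = 68 − 3·59 − 160 + 4·(-407) = -1897
Change in V: -1897 − (-1725) = -172

-172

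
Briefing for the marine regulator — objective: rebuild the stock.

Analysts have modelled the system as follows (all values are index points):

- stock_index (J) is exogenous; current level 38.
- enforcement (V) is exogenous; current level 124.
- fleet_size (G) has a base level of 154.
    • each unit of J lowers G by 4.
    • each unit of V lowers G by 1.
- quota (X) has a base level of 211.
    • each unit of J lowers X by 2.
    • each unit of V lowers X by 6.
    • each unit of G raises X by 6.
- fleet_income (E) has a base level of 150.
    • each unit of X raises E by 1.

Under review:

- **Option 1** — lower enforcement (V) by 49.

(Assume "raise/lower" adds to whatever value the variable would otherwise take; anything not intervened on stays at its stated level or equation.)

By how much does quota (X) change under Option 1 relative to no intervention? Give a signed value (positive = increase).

Baseline:
  J = 38
  V = 124
  G = 154 − 4·38 − 124 = -122
  X = 211 − 2·38 − 6·124 + 6·(-122) = -1341
Option 1 (V − 49):
  J = 38
  V = 124 − 49 = 75
  G = 154 − 4·38 − 75 = -73
  X = 211 − 2·38 − 6·75 + 6·(-73) = -753
Change in X: -753 − (-1341) = 588

588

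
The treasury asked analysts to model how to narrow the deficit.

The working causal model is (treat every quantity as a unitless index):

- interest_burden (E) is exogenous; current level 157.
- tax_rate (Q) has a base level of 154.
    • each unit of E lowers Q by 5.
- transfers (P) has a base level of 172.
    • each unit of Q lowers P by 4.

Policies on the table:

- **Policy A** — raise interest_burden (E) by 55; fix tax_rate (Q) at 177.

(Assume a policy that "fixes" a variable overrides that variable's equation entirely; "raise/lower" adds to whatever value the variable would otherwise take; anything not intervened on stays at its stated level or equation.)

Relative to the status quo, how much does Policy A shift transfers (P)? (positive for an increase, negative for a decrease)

-3232

Baseline:
  E = 157
  Q = 154 − 5·157 = -631
  P = 172 − 4·(-631) = 2696
Policy A (E + 55, Q := 177):
  E = 157 + 55 = 212
  Q = 177
  P = 172 − 4·177 = -536
Change in P: -536 − 2696 = -3232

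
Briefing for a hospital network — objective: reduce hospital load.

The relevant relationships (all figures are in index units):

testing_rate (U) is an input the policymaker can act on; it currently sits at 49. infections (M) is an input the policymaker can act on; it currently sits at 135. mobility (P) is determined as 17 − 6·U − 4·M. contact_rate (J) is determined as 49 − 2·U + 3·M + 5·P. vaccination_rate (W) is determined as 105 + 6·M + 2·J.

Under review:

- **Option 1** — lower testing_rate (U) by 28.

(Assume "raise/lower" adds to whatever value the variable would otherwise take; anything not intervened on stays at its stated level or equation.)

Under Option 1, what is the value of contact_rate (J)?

Option 1 (U − 28):
  U = 49 − 28 = 21
  M = 135
  P = 17 − 6·21 − 4·135 = -649
  J = 49 − 2·21 + 3·135 + 5·(-649) = -2833

-2833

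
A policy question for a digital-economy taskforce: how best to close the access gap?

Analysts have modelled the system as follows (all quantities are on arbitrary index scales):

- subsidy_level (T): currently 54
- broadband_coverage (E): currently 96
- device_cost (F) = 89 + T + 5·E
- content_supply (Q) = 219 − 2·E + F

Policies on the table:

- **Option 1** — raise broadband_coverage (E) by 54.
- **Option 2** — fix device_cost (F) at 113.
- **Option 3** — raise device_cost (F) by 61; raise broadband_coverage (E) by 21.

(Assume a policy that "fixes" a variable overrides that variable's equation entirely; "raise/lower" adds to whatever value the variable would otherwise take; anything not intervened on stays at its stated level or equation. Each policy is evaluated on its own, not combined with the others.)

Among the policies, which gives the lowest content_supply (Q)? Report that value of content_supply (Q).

Option 1 (E + 54):
  T = 54
  E = 96 + 54 = 150
  F = 89 + 54 + 5·150 = 893
  Q = 219 − 2·150 + 893 = 812
Option 2 (F := 113):
  T = 54
  E = 96
  F = 113
  Q = 219 − 2·96 + 113 = 140
Option 3 (F + 61, E + 21):
  T = 54
  E = 96 + 21 = 117
  F = 89 + 54 + 5·117 (+61 from intervention) = 789
  Q = 219 − 2·117 + 789 = 774
Comparing — Option 1: Q=812, Option 2: Q=140, Option 3: Q=774. Lowest is 140 (Option 2).

140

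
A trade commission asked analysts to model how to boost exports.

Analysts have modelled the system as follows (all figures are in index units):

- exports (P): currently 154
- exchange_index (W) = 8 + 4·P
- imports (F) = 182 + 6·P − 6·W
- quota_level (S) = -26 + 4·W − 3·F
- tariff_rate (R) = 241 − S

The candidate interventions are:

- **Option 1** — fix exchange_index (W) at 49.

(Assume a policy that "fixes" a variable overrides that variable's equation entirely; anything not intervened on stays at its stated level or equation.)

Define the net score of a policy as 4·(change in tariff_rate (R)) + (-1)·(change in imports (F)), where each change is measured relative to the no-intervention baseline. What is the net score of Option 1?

Baseline:
  P = 154
  W = 8 + 4·154 = 624
  F = 182 + 6·154 − 6·624 = -2638
  S = -26 + 4·624 − 3·(-2638) = 10384
  R = 241 − 10384 = -10143
Option 1 (W := 49):
  P = 154
  W = 49
  F = 182 + 6·154 − 6·49 = 812
  S = -26 + 4·49 − 3·812 = -2266
  R = 241 − (-2266) = 2507
ΔR = 2507 − (-10143) = 12650; ΔF = 812 − (-2638) = 3450
Score = 4·12650 + (-1)·3450 = 47150

47150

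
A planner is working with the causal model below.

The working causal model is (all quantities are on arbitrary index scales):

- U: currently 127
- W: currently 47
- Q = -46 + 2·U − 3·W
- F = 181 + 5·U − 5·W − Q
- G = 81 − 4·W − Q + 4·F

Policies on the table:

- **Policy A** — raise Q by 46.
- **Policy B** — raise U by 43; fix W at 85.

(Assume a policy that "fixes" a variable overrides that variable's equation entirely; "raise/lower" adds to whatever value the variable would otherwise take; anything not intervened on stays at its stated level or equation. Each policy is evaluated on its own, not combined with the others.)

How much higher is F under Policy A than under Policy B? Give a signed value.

Policy A (Q + 46):
  U = 127
  W = 47
  Q = -46 + 2·127 − 3·47 (+46 from intervention) = 113
  F = 181 + 5·127 − 5·47 − 113 = 468
Policy B (U + 43, W := 85):
  U = 127 + 43 = 170
  W = 85
  Q = -46 + 2·170 − 3·85 = 39
  F = 181 + 5·170 − 5·85 − 39 = 567
F: 468 − 567 = -99

-99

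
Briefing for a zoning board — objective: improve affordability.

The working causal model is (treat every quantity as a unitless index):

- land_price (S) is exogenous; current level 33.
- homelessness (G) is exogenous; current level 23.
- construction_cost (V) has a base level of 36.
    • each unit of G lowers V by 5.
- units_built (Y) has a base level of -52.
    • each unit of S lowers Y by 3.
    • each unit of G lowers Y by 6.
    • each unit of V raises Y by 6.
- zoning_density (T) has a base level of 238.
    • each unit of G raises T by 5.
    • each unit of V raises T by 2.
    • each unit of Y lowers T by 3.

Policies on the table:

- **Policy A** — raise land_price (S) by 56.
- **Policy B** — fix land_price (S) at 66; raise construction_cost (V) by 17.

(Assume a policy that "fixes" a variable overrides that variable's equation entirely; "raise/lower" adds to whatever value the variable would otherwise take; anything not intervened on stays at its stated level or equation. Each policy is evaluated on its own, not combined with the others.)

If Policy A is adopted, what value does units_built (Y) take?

Policy A (S + 56):
  S = 33 + 56 = 89
  G = 23
  V = 36 − 5·23 = -79
  Y = -52 − 3·89 − 6·23 + 6·(-79) = -931

-931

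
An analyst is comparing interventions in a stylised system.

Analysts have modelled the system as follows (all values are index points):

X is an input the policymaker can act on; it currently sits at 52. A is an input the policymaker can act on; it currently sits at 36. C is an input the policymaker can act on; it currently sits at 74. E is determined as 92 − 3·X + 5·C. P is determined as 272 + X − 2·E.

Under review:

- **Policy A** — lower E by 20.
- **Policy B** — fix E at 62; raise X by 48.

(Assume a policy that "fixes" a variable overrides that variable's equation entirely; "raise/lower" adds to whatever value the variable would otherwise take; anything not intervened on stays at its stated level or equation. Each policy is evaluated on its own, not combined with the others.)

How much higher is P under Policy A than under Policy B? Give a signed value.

-496

Policy A (E − 20):
  X = 52
  C = 74
  E = 92 − 3·52 + 5·74 (−20 from intervention) = 286
  P = 272 + 52 − 2·286 = -248
Policy B (E := 62, X + 48):
  X = 52 + 48 = 100
  C = 74
  E = 62
  P = 272 + 100 − 2·62 = 248
P: -248 − 248 = -496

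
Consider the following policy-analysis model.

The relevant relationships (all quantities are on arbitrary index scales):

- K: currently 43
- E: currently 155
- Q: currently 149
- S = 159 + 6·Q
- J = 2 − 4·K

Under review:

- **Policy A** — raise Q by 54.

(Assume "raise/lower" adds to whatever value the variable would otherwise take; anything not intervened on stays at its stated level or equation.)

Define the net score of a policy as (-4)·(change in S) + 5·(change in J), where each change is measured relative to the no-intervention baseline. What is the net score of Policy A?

-1296

Baseline:
  K = 43
  Q = 149
  S = 159 + 6·149 = 1053
  J = 2 − 4·43 = -170
Policy A (Q + 54):
  K = 43
  Q = 149 + 54 = 203
  S = 159 + 6·203 = 1377
  J = 2 − 4·43 = -170
ΔS = 1377 − 1053 = 324; ΔJ = -170 − (-170) = 0
Score = (-4)·324 + 5·0 = -1296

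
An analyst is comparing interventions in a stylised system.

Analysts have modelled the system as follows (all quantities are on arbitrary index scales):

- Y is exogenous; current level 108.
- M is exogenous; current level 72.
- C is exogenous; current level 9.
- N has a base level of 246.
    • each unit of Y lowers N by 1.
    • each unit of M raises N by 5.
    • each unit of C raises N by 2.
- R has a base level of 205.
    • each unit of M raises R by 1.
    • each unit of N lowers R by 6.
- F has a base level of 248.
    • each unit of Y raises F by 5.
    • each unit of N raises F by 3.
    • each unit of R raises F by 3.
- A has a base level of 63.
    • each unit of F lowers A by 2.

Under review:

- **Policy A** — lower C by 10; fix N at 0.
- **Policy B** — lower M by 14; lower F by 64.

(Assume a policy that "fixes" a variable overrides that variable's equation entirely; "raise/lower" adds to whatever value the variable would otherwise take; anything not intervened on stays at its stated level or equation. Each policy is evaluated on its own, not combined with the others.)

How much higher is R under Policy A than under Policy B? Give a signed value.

Policy A (C − 10, N := 0):
  Y = 108
  M = 72
  C = 9 − 10 = -1
  N = 0
  R = 205 + 72 − 6·0 = 277
Policy B (M − 14, F − 64):
  Y = 108
  M = 72 − 14 = 58
  C = 9
  N = 246 − 108 + 5·58 + 2·9 = 446
  R = 205 + 58 − 6·446 = -2413
R: 277 − (-2413) = 2690

2690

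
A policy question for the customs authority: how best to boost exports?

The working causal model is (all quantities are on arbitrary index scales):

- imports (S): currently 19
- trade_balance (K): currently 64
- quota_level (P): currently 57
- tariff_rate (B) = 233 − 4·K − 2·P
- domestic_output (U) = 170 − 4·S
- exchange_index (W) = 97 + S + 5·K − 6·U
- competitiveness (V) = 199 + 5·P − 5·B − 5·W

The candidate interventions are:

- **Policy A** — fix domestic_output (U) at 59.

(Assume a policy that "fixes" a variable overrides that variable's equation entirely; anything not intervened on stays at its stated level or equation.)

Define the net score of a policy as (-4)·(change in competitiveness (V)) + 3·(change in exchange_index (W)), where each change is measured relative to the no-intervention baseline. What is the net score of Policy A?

Baseline:
  S = 19
  K = 64
  P = 57
  B = 233 − 4·64 − 2·57 = -137
  U = 170 − 4·19 = 94
  W = 97 + 19 + 5·64 − 6·94 = -128
  V = 199 + 5·57 − 5·(-137) − 5·(-128) = 1809
Policy A (U := 59):
  S = 19
  K = 64
  P = 57
  B = 233 − 4·64 − 2·57 = -137
  U = 59
  W = 97 + 19 + 5·64 − 6·59 = 82
  V = 199 + 5·57 − 5·(-137) − 5·82 = 759
ΔV = 759 − 1809 = -1050; ΔW = 82 − (-128) = 210
Score = (-4)·(-1050) + 3·210 = 4830

4830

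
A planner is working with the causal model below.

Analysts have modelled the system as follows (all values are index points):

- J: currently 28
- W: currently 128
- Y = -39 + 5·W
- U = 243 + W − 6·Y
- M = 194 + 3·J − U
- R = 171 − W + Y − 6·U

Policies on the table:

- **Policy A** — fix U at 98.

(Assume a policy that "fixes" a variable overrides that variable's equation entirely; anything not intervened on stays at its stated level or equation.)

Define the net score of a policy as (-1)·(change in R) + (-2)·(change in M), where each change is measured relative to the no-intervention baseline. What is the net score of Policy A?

26664

Baseline:
  J = 28
  W = 128
  Y = -39 + 5·128 = 601
  U = 243 + 128 − 6·601 = -3235
  M = 194 + 3·28 − (-3235) = 3513
  R = 171 − 128 + 601 − 6·(-3235) = 20054
Policy A (U := 98):
  J = 28
  W = 128
  Y = -39 + 5·128 = 601
  U = 98
  M = 194 + 3·28 − 98 = 180
  R = 171 − 128 + 601 − 6·98 = 56
ΔR = 56 − 20054 = -19998; ΔM = 180 − 3513 = -3333
Score = (-1)·(-19998) + (-2)·(-3333) = 26664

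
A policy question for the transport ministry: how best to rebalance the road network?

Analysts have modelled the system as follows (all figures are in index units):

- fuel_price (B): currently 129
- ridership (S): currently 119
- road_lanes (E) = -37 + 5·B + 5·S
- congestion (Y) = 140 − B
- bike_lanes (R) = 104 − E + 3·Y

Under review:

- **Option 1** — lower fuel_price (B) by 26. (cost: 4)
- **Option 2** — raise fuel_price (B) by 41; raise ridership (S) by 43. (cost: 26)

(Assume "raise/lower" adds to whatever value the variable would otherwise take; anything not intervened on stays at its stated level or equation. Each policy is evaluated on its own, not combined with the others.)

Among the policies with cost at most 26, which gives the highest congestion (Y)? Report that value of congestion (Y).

Option 1 (B − 26):
  B = 129 − 26 = 103
  Y = 140 − 103 = 37
Option 2 (B + 41, S + 43):
  B = 129 + 41 = 170
  Y = 140 − 170 = -30
Comparing — Option 1: Y=37, Option 2: Y=-30. Highest is 37 (Option 1).

37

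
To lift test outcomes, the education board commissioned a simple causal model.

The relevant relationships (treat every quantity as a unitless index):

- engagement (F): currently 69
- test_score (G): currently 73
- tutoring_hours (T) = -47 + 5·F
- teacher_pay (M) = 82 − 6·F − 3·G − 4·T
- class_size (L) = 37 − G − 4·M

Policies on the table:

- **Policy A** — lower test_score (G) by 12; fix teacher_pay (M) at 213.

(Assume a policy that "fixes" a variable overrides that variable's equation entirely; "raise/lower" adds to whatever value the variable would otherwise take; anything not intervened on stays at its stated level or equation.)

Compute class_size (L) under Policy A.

Policy A (G − 12, M := 213):
  F = 69
  G = 73 − 12 = 61
  T = -47 + 5·69 = 298
  M = 213
  L = 37 − 61 − 4·213 = -876

-876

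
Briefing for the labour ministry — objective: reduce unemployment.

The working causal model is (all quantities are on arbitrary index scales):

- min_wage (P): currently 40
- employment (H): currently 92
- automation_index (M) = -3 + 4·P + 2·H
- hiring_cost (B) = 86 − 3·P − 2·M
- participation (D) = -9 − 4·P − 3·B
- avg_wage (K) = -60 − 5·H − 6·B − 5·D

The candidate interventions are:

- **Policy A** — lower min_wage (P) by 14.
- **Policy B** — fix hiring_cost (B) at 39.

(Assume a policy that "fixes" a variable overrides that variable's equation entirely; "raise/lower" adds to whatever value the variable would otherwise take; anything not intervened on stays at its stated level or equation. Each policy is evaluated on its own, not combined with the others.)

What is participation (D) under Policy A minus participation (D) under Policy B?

Policy A (P − 14):
  P = 40 − 14 = 26
  H = 92
  M = -3 + 4·26 + 2·92 = 285
  B = 86 − 3·26 − 2·285 = -562
  D = -9 − 4·26 − 3·(-562) = 1573
Policy B (B := 39):
  P = 40
  H = 92
  M = -3 + 4·40 + 2·92 = 341
  B = 39
  D = -9 − 4·40 − 3·39 = -286
D: 1573 − (-286) = 1859

1859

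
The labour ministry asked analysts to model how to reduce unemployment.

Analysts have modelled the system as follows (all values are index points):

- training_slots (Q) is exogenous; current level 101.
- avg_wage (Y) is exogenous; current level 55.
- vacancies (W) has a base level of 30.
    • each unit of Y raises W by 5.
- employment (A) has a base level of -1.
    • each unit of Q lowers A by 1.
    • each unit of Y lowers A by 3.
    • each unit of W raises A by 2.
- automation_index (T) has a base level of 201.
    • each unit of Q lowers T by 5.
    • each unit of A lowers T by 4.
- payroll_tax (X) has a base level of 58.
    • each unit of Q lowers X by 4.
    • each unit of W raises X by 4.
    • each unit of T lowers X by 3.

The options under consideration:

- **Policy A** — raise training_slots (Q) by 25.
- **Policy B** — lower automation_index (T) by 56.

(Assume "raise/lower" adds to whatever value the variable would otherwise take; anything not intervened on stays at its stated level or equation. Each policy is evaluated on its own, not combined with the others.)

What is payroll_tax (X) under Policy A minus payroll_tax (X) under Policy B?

-193

Policy A (Q + 25):
  Q = 101 + 25 = 126
  Y = 55
  W = 30 + 5·55 = 305
  A = -1 − 126 − 3·55 + 2·305 = 318
  T = 201 − 5·126 − 4·318 = -1701
  X = 58 − 4·126 + 4·305 − 3·(-1701) = 5877
Policy B (T − 56):
  Q = 101
  Y = 55
  W = 30 + 5·55 = 305
  A = -1 − 101 − 3·55 + 2·305 = 343
  T = 201 − 5·101 − 4·343 (−56 from intervention) = -1732
  X = 58 − 4·101 + 4·305 − 3·(-1732) = 6070
X: 5877 − 6070 = -193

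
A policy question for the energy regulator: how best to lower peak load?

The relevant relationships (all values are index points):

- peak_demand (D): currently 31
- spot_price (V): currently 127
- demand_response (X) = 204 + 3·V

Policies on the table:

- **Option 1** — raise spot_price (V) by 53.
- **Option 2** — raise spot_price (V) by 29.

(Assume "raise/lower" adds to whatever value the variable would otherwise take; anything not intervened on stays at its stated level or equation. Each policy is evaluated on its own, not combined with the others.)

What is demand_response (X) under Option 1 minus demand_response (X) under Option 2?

Option 1 (V + 53):
  V = 127 + 53 = 180
  X = 204 + 3·180 = 744
Option 2 (V + 29):
  V = 127 + 29 = 156
  X = 204 + 3·156 = 672
X: 744 − 672 = 72

72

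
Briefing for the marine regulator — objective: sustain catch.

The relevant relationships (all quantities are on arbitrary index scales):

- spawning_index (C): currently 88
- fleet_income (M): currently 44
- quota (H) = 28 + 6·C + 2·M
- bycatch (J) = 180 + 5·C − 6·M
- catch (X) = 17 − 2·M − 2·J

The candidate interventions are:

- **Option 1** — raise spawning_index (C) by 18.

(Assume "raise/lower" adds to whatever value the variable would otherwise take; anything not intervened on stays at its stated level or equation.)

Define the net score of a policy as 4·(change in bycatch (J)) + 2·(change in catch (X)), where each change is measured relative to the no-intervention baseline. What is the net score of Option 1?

Baseline:
  C = 88
  M = 44
  J = 180 + 5·88 − 6·44 = 356
  X = 17 − 2·44 − 2·356 = -783
Option 1 (C + 18):
  C = 88 + 18 = 106
  M = 44
  J = 180 + 5·106 − 6·44 = 446
  X = 17 − 2·44 − 2·446 = -963
ΔJ = 446 − 356 = 90; ΔX = -963 − (-783) = -180
Score = 4·90 + 2·(-180) = 0

0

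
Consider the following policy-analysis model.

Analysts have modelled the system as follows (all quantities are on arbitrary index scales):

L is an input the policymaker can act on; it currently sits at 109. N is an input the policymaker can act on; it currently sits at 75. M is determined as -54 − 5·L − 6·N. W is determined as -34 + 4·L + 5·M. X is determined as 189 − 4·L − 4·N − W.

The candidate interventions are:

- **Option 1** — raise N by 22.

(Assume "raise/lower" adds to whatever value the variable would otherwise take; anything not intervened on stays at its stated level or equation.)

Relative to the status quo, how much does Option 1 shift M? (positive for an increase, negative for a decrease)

Baseline:
  L = 109
  N = 75
  M = -54 − 5·109 − 6·75 = -1049
Option 1 (N + 22):
  L = 109
  N = 75 + 22 = 97
  M = -54 − 5·109 − 6·97 = -1181
Change in M: -1181 − (-1049) = -132

-132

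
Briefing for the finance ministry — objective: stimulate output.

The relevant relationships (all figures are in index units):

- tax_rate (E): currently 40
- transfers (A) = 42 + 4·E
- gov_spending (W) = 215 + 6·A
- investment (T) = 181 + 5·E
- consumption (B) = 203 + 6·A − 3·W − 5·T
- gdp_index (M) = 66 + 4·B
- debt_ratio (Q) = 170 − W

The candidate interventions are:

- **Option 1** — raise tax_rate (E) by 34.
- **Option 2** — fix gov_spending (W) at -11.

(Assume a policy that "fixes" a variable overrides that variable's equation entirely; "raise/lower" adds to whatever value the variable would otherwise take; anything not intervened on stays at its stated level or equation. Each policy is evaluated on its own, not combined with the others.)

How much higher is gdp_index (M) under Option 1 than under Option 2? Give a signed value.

Option 1 (E + 34):
  E = 40 + 34 = 74
  A = 42 + 4·74 = 338
  W = 215 + 6·338 = 2243
  T = 181 + 5·74 = 551
  B = 203 + 6·338 − 3·2243 − 5·551 = -7253
  M = 66 + 4·(-7253) = -28946
Option 2 (W := -11):
  E = 40
  A = 42 + 4·40 = 202
  W = -11
  T = 181 + 5·40 = 381
  B = 203 + 6·202 − 3·(-11) − 5·381 = -457
  M = 66 + 4·(-457) = -1762
M: -28946 − (-1762) = -27184

-27184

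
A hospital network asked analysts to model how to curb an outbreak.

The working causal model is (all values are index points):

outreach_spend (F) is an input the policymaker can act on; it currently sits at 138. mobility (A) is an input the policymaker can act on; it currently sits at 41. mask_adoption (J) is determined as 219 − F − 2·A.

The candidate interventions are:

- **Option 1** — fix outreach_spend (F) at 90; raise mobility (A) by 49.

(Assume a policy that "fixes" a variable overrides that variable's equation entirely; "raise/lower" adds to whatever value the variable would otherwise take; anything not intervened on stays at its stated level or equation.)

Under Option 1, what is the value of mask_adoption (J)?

-51

Option 1 (F := 90, A + 49):
  F = 90
  A = 41 + 49 = 90
  J = 219 − 90 − 2·90 = -51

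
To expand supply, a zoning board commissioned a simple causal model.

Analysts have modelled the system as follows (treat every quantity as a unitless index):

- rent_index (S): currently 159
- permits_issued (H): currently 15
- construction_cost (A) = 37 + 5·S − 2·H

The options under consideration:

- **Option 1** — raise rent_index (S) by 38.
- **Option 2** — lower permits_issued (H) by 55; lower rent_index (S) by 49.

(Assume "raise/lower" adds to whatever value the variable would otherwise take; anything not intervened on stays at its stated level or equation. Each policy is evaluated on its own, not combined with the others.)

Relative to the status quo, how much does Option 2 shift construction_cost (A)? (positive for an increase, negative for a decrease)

-135

Baseline:
  S = 159
  H = 15
  A = 37 + 5·159 − 2·15 = 802
Option 2 (H − 55, S − 49):
  S = 159 − 49 = 110
  H = 15 − 55 = -40
  A = 37 + 5·110 − 2·(-40) = 667
Change in A: 667 − 802 = -135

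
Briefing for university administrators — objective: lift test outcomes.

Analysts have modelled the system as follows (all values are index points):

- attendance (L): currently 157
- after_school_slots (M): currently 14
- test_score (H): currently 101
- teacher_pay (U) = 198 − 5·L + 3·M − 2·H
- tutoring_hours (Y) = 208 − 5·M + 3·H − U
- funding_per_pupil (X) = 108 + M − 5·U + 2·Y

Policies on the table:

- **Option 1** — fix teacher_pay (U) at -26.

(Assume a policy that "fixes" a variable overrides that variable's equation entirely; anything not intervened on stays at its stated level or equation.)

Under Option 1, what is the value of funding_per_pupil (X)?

1186

Option 1 (U := -26):
  L = 157
  M = 14
  H = 101
  U = -26
  Y = 208 − 5·14 + 3·101 − (-26) = 467
  X = 108 + 14 − 5·(-26) + 2·467 = 1186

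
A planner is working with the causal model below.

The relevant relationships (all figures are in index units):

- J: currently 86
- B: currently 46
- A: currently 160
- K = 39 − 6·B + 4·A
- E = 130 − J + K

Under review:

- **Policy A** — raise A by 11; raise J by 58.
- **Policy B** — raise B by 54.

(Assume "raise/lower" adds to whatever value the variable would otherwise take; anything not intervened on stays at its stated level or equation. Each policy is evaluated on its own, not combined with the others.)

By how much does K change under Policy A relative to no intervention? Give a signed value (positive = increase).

44

Baseline:
  B = 46
  A = 160
  K = 39 − 6·46 + 4·160 = 403
Policy A (A + 11, J + 58):
  B = 46
  A = 160 + 11 = 171
  K = 39 − 6·46 + 4·171 = 447
Change in K: 447 − 403 = 44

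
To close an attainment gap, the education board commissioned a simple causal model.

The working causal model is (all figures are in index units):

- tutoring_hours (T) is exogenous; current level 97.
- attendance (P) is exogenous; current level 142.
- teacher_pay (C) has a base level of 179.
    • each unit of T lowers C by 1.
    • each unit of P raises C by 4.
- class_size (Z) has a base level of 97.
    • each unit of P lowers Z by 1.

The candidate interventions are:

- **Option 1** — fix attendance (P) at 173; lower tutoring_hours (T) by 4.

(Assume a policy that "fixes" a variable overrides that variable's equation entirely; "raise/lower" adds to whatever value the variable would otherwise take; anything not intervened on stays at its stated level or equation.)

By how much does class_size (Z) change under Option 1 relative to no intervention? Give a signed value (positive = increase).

Baseline:
  P = 142
  Z = 97 − 142 = -45
Option 1 (P := 173, T − 4):
  P = 173
  Z = 97 − 173 = -76
Change in Z: -76 − (-45) = -31

-31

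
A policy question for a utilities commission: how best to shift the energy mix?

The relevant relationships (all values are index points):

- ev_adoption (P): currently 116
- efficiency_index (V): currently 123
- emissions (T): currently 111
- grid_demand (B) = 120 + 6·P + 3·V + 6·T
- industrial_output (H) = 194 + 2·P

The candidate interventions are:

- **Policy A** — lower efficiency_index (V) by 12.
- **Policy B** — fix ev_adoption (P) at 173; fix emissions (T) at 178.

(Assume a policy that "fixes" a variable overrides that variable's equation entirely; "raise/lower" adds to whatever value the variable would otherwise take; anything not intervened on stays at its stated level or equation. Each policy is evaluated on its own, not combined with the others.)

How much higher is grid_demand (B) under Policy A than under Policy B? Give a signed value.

Policy A (V − 12):
  P = 116
  V = 123 − 12 = 111
  T = 111
  B = 120 + 6·116 + 3·111 + 6·111 = 1815
Policy B (P := 173, T := 178):
  P = 173
  V = 123
  T = 178
  B = 120 + 6·173 + 3·123 + 6·178 = 2595
B: 1815 − 2595 = -780

-780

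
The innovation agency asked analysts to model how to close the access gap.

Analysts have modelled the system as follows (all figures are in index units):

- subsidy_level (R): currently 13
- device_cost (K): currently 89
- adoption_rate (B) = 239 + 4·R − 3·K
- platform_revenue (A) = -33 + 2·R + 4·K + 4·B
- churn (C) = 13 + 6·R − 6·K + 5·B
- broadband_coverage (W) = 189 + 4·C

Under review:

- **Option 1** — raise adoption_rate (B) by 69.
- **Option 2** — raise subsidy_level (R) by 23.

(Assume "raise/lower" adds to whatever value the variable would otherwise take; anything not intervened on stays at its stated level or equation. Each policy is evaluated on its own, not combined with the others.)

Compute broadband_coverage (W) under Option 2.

Option 2 (R + 23):
  R = 13 + 23 = 36
  K = 89
  B = 239 + 4·36 − 3·89 = 116
  C = 13 + 6·36 − 6·89 + 5·116 = 275
  W = 189 + 4·275 = 1289

1289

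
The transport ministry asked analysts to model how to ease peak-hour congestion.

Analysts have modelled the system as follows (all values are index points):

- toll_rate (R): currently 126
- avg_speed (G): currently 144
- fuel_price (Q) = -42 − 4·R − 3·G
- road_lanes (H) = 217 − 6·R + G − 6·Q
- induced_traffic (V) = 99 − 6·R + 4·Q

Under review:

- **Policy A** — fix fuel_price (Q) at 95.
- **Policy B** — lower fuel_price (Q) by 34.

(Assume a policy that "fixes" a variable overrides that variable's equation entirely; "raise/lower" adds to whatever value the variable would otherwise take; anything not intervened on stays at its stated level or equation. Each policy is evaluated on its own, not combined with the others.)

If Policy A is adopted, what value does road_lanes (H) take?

Policy A (Q := 95):
  R = 126
  G = 144
  Q = 95
  H = 217 − 6·126 + 144 − 6·95 = -965

-965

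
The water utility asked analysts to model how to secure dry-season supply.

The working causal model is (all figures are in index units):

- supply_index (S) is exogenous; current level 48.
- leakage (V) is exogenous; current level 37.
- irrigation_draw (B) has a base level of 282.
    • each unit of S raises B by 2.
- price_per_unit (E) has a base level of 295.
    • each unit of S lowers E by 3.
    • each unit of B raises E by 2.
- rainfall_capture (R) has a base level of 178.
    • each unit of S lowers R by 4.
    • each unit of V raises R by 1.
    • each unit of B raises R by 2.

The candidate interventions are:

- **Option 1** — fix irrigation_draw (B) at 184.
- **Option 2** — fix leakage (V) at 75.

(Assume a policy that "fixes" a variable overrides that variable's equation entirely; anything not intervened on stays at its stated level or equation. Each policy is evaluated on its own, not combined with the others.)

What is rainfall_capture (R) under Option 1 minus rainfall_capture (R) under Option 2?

Option 1 (B := 184):
  S = 48
  V = 37
  B = 184
  R = 178 − 4·48 + 37 + 2·184 = 391
Option 2 (V := 75):
  S = 48
  V = 75
  B = 282 + 2·48 = 378
  R = 178 − 4·48 + 75 + 2·378 = 817
R: 391 − 817 = -426

-426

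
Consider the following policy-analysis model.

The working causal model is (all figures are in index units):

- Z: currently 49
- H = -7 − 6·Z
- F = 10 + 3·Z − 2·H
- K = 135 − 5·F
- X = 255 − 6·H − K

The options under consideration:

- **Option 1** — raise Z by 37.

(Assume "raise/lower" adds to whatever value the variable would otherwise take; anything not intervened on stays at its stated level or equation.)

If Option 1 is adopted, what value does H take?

-523

Option 1 (Z + 37):
  Z = 49 + 37 = 86
  H = -7 − 6·86 = -523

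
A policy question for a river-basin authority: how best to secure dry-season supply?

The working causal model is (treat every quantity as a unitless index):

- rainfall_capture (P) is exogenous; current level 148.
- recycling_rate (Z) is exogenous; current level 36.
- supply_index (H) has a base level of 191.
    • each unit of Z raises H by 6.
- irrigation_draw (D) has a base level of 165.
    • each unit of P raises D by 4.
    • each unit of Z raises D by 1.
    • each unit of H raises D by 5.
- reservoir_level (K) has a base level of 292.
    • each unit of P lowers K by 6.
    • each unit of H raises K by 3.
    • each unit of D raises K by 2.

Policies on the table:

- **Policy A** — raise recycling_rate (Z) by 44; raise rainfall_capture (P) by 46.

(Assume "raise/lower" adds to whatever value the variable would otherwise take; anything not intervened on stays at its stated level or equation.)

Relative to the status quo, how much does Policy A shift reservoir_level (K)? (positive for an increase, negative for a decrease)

Baseline:
  P = 148
  Z = 36
  H = 191 + 6·36 = 407
  D = 165 + 4·148 + 36 + 5·407 = 2828
  K = 292 − 6·148 + 3·407 + 2·2828 = 6281
Policy A (Z + 44, P + 46):
  P = 148 + 46 = 194
  Z = 36 + 44 = 80
  H = 191 + 6·80 = 671
  D = 165 + 4·194 + 80 + 5·671 = 4376
  K = 292 − 6·194 + 3·671 + 2·4376 = 9893
Change in K: 9893 − 6281 = 3612

3612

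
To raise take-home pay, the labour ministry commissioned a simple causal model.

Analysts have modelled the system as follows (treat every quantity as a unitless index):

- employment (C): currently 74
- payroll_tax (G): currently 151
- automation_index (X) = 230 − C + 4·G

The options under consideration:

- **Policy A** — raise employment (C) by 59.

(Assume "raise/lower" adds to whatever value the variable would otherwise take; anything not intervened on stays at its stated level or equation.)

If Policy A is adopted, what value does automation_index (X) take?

Policy A (C + 59):
  C = 74 + 59 = 133
  G = 151
  X = 230 − 133 + 4·151 = 701

701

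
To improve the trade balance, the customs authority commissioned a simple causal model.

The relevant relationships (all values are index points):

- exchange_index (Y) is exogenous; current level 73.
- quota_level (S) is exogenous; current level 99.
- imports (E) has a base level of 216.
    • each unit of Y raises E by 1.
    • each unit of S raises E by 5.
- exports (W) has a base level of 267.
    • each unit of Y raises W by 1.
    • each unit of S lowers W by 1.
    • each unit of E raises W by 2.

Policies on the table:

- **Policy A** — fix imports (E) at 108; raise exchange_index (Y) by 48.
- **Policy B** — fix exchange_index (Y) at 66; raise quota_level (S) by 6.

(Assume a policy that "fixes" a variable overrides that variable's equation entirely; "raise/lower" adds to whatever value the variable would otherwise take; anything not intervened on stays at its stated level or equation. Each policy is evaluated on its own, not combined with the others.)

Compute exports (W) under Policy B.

Policy B (Y := 66, S + 6):
  Y = 66
  S = 99 + 6 = 105
  E = 216 + 66 + 5·105 = 807
  W = 267 + 66 − 105 + 2·807 = 1842

1842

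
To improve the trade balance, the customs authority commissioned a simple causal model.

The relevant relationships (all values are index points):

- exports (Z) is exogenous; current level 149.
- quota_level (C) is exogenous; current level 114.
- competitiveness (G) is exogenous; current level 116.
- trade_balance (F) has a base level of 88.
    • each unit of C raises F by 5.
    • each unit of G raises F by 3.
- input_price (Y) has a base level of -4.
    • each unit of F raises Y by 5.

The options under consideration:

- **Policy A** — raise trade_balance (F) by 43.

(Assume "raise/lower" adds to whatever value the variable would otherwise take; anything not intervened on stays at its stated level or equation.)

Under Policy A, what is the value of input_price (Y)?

5241

Policy A (F + 43):
  C = 114
  G = 116
  F = 88 + 5·114 + 3·116 (+43 from intervention) = 1049
  Y = -4 + 5·1049 = 5241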